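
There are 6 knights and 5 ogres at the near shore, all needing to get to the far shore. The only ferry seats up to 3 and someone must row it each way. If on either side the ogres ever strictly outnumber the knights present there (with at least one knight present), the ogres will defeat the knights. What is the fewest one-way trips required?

Counting alone: each trip to the far shore takes at most 3 across and each return brings at least 1 back, so after t trips out (and t−1 returns) at most 3t − (t−1) of the 11 are across; that first reaches 11 at t = 5, so at least 9 crossings are needed.
The plan below uses exactly 9 crossings, so it is optimal:
1. 3 ogres → the far shore.  (the near shore: 6K 2O; the far shore: 0K 3O)
2. 1 ogre ← the near shore.  (the near shore: 6K 3O; the far shore: 0K 2O)
3. 3 knights → the far shore.  (the near shore: 3K 3O; the far shore: 3K 2O)
4. 1 knight ← the near shore.  (the near shore: 4K 3O; the far shore: 2K 2O)
5. 2 knights and 1 ogre → the far shore.  (the near shore: 2K 2O; the far shore: 4K 3O)
6. 1 knight ← the near shore.  (the near shore: 3K 2O; the far shore: 3K 3O)
7. 2 knights and 1 ogre → the far shore.  (the near shore: 1K 1O; the far shore: 5K 4O)
8. 1 knight ← the near shore.  (the near shore: 2K 1O; the far shore: 4K 4O)
9. 2 knights and 1 ogre → the far shore.  (the near shore: 0K 0O; the far shore: 6K 5O)

9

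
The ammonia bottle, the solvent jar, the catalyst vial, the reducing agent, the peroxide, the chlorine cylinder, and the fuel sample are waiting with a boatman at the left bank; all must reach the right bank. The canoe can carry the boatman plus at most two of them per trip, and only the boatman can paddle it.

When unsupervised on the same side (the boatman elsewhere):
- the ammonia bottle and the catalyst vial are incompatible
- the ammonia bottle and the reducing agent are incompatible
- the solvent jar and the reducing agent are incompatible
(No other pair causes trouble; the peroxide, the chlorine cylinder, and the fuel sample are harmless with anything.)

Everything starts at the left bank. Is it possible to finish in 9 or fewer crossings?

Yes — this plan uses 7 crossings (≤ 9):
1. Boatman goes to the right bank with the ammonia bottle and the solvent jar.
2. Boatman goes back to the left bank alone.
3. Boatman goes to the right bank with the peroxide.
4. Boatman goes back to the left bank alone.
5. Boatman goes to the right bank with the chlorine cylinder and the fuel sample.
6. Boatman goes back to the left bank alone.
7. Boatman goes to the right bank with the catalyst vial and the reducing agent.

Yes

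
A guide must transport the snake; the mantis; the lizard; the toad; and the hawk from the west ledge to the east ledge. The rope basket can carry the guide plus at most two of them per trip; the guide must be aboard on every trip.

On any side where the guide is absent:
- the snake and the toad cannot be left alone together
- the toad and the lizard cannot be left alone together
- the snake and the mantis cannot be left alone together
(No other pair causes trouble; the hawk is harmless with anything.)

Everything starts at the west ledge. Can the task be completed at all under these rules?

Yes

1. Guide goes to the east ledge with the lizard and the snake.
2. Guide goes back to the west ledge alone.
3. Guide goes to the east ledge with the hawk.
4. Guide goes back to the west ledge alone.
5. Guide goes to the east ledge with the mantis and the toad.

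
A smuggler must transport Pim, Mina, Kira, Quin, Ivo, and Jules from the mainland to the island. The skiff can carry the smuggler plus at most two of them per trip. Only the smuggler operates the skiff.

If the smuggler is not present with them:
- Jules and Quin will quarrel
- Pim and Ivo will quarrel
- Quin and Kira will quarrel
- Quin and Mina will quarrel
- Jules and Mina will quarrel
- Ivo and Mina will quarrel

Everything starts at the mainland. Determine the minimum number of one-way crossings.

Whatever the first load, the items left behind include a forbidden pair without the smuggler. No opening move is safe, so no plan exists.

impossible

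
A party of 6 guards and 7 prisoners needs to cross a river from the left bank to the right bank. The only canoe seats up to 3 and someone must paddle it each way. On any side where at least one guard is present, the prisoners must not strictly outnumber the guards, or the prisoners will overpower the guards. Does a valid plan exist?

The prisoners already outnumber the guards at the left bank before anyone moves, so the starting position itself is disallowed.

No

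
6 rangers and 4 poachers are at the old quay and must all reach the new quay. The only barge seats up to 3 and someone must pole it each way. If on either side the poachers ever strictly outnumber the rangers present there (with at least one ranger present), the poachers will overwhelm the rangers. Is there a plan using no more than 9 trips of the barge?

Yes — this plan uses 9 crossings (≤ 9):
1. 2 poachers → the new quay.  (the old quay: 6R 2P; the new quay: 0R 2P)
2. 1 poacher ← the old quay.  (the old quay: 6R 3P; the new quay: 0R 1P)
3. 3 poachers → the new quay.  (the old quay: 6R 0P; the new quay: 0R 4P)
4. 1 poacher ← the old quay.  (the old quay: 6R 1P; the new quay: 0R 3P)
5. 3 rangers → the new quay.  (the old quay: 3R 1P; the new quay: 3R 3P)
6. 1 poacher ← the old quay.  (the old quay: 3R 2P; the new quay: 3R 2P)
7. 1 ranger and 2 poachers → the new quay.  (the old quay: 2R 0P; the new quay: 4R 4P)
8. 1 poacher ← the old quay.  (the old quay: 2R 1P; the new quay: 4R 3P)
9. 2 rangers and 1 poacher → the new quay.  (the old quay: 0R 0P; the new quay: 6R 4P)

Yes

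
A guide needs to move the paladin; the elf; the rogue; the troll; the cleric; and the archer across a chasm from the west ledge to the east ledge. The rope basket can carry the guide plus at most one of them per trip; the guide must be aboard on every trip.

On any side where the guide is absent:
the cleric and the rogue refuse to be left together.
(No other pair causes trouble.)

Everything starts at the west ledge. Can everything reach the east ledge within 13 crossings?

Yes — this plan uses 11 crossings (≤ 13):
1. Guide goes to the east ledge with the rogue.  [the west ledge: the archer, the cleric, the elf, the paladin, the troll | the east ledge: the rogue]
2. Guide goes back to the west ledge alone.  [the west ledge: the archer, the cleric, the elf, the paladin, the troll | the east ledge: the rogue]
3. Guide goes to the east ledge with the paladin.  [the west ledge: the archer, the cleric, the elf, the troll | the east ledge: the paladin, the rogue]
4. Guide goes back to the west ledge alone.  [the west ledge: the archer, the cleric, the elf, the troll | the east ledge: the paladin, the rogue]
5. Guide goes to the east ledge with the elf.  [the west ledge: the archer, the cleric, the troll | the east ledge: the elf, the paladin, the rogue]
6. Guide goes back to the west ledge alone.  [the west ledge: the archer, the cleric, the troll | the east ledge: the elf, the paladin, the rogue]
7. Guide goes to the east ledge with the troll.  [the west ledge: the archer, the cleric | the east ledge: the elf, the paladin, the rogue, the troll]
8. Guide goes back to the west ledge alone.  [the west ledge: the archer, the cleric | the east ledge: the elf, the paladin, the rogue, the troll]
9. Guide goes to the east ledge with the archer.  [the west ledge: the cleric | the east ledge: the archer, the elf, the paladin, the rogue, the troll]
10. Guide goes back to the west ledge alone.  [the west ledge: the cleric | the east ledge: the archer, the elf, the paladin, the rogue, the troll]
11. Guide goes to the east ledge with the cleric.  [the west ledge: — | the east ledge: the archer, the cleric, the elf, the paladin, the rogue, the troll]

Yes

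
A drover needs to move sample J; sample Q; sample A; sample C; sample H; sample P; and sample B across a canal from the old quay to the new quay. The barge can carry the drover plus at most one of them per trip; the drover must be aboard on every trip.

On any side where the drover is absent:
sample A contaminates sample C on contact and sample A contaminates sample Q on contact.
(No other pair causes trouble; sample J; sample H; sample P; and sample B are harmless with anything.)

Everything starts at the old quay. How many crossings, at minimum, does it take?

Counting alone: the drover can take at most 1 across per trip to the new quay, so moving all 7 needs at least 7 loaded trips out, with a return between consecutive ones — at least 13 crossings.
The safety rule pushes this higher. Following every safe sequence of crossings, the most of the 7 that can be at the new quay as the barge arrives there on crossing 13 is 6 — never all 7.
So no plan with fewer than 15 crossings exists, and this one achieves 15:
1. Drover goes to the new quay with sample A.  [the old quay: sample B, sample C, sample H, sample J, sample P, sample Q | the new quay: sample A]
2. Drover goes back to the old quay alone.  [the old quay: sample B, sample C, sample H, sample J, sample P, sample Q | the new quay: sample A]
3. Drover goes to the new quay with sample J.  [the old quay: sample B, sample C, sample H, sample P, sample Q | the new quay: sample A, sample J]
4. Drover goes back to the old quay alone.  [the old quay: sample B, sample C, sample H, sample P, sample Q | the new quay: sample A, sample J]
5. Drover goes to the new quay with sample Q.  [the old quay: sample B, sample C, sample H, sample P | the new quay: sample A, sample J, sample Q]
6. Drover goes back to the old quay with sample A.  [the old quay: sample A, sample B, sample C, sample H, sample P | the new quay: sample J, sample Q]
7. Drover goes to the new quay with sample C.  [the old quay: sample A, sample B, sample H, sample P | the new quay: sample C, sample J, sample Q]
8. Drover goes back to the old quay alone.  [the old quay: sample A, sample B, sample H, sample P | the new quay: sample C, sample J, sample Q]
9. Drover goes to the new quay with sample H.  [the old quay: sample A, sample B, sample P | the new quay: sample C, sample H, sample J, sample Q]
10. Drover goes back to the old quay alone.  [the old quay: sample A, sample B, sample P | the new quay: sample C, sample H, sample J, sample Q]
11. Drover goes to the new quay with sample P.  [the old quay: sample A, sample B | the new quay: sample C, sample H, sample J, sample P, sample Q]
12. Drover goes back to the old quay alone.  [the old quay: sample A, sample B | the new quay: sample C, sample H, sample J, sample P, sample Q]
13. Drover goes to the new quay with sample B.  [the old quay: sample A | the new quay: sample B, sample C, sample H, sample J, sample P, sample Q]
14. Drover goes back to the old quay alone.  [the old quay: sample A | the new quay: sample B, sample C, sample H, sample J, sample P, sample Q]
15. Drover goes to the new quay with sample A.  [the old quay: — | the new quay: sample A, sample B, sample C, sample H, sample J, sample P, sample Q]

15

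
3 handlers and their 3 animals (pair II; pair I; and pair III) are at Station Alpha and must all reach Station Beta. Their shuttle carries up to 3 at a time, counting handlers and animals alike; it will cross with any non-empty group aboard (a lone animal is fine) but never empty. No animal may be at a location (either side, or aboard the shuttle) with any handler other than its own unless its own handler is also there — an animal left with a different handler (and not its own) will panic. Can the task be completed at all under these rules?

Yes

1. animal II and handler II cross → Station Beta.
2. handler II crosses ← Station Alpha.
3. handler I, handler II, and handler III cross → Station Beta.
4. animal II crosses ← Station Alpha.
5. animal I, animal II, and animal III cross → Station Beta.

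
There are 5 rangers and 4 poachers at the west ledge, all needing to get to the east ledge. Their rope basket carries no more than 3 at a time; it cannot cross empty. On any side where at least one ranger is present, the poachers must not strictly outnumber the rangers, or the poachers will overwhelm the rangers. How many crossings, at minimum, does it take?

7

Counting alone: each trip to the east ledge takes at most 3 across and each return brings at least 1 back, so after t trips out (and t−1 returns) at most 3t − (t−1) of the 9 are across; that first reaches 9 at t = 4, so at least 7 crossings are needed.
The plan below uses exactly 7 crossings, so it is optimal:
1. 3 poachers → the east ledge.  (the west ledge: 5R 1P; the east ledge: 0R 3P)
2. 1 poacher ← the west ledge.  (the west ledge: 5R 2P; the east ledge: 0R 2P)
3. 3 rangers → the east ledge.  (the west ledge: 2R 2P; the east ledge: 3R 2P)
4. 1 ranger ← the west ledge.  (the west ledge: 3R 2P; the east ledge: 2R 2P)
5. 2 rangers and 1 poacher → the east ledge.  (the west ledge: 1R 1P; the east ledge: 4R 3P)
6. 1 ranger ← the west ledge.  (the west ledge: 2R 1P; the east ledge: 3R 3P)
7. 2 rangers and 1 poacher → the east ledge.  (the west ledge: 0R 0P; the east ledge: 5R 4P)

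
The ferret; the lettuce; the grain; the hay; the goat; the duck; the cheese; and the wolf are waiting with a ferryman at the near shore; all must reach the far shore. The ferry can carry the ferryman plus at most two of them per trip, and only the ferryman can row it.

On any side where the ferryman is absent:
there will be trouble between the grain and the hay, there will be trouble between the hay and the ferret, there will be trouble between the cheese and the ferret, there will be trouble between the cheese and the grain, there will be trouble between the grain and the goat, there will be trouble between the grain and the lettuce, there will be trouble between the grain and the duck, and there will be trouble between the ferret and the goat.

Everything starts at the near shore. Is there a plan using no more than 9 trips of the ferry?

Counting alone: the ferryman can take at most 2 across per trip to the far shore, so moving all 8 needs at least 4 loaded trips out, with a return between consecutive ones — at least 7 crossings.
The safety rule pushes this higher. Following every safe sequence of crossings, the most of the 8 that can be at the far shore as the ferry arrives there on crossings 7, 9 is 6, 7 respectively — never all 8.
So the move cannot be finished within 9 crossings. (The shortest complete plan takes 11:)
1. Ferryman goes to the far shore with the ferret and the grain.
2. Ferryman goes back to the near shore alone.
3. Ferryman goes to the far shore with the wolf.
4. Ferryman goes back to the near shore alone.
5. Ferryman goes to the far shore with the duck and the lettuce.
6. Ferryman goes back to the near shore with the grain.
7. Ferryman goes to the far shore with the grain and the hay.
8. Ferryman goes back to the near shore with the ferret and the grain.
9. Ferryman goes to the far shore with the cheese and the goat.
10. Ferryman goes back to the near shore alone.
11. Ferryman goes to the far shore with the ferret and the grain.

No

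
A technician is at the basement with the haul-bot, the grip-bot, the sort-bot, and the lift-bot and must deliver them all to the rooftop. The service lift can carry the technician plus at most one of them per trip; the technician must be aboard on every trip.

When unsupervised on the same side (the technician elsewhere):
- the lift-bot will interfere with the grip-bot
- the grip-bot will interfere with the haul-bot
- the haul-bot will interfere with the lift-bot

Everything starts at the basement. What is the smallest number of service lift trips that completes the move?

Whatever the first load, the items left behind include a forbidden pair without the technician. No opening move is safe, so no plan exists.

impossible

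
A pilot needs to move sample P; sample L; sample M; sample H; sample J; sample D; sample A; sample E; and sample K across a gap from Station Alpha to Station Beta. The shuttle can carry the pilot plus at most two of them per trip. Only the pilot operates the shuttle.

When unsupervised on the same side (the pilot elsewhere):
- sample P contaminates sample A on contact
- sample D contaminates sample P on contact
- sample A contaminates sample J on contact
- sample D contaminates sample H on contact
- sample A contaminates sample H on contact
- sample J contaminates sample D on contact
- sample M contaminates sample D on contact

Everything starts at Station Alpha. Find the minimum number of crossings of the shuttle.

Counting alone: the pilot can take at most 2 across per trip to Station Beta, so moving all 9 needs at least 5 loaded trips out, with a return between consecutive ones — at least 9 crossings.
The safety rule pushes this higher. Following every safe sequence of crossings, the most of the 9 that can be at Station Beta as the shuttle arrives there on crossing 9 is 8 — never all 9.
So no plan with fewer than 11 crossings exists, and this one achieves 11:
1. Pilot goes to Station Beta with sample A and sample D.  [Station Alpha: sample E, sample H, sample J, sample K, sample L, sample M, sample P | Station Beta: sample A, sample D]
2. Pilot goes back to Station Alpha alone.  [Station Alpha: sample E, sample H, sample J, sample K, sample L, sample M, sample P | Station Beta: sample A, sample D]
3. Pilot goes to Station Beta with sample L.  [Station Alpha: sample E, sample H, sample J, sample K, sample M, sample P | Station Beta: sample A, sample D, sample L]
4. Pilot goes back to Station Alpha alone.  [Station Alpha: sample E, sample H, sample J, sample K, sample M, sample P | Station Beta: sample A, sample D, sample L]
5. Pilot goes to Station Beta with sample M and sample P.  [Station Alpha: sample E, sample H, sample J, sample K | Station Beta: sample A, sample D, sample L, sample M, sample P]
6. Pilot goes back to Station Alpha with sample A and sample D.  [Station Alpha: sample A, sample D, sample E, sample H, sample J, sample K | Station Beta: sample L, sample M, sample P]
7. Pilot goes to Station Beta with sample H and sample J.  [Station Alpha: sample A, sample D, sample E, sample K | Station Beta: sample H, sample J, sample L, sample M, sample P]
8. Pilot goes back to Station Alpha alone.  [Station Alpha: sample A, sample D, sample E, sample K | Station Beta: sample H, sample J, sample L, sample M, sample P]
9. Pilot goes to Station Beta with sample E and sample K.  [Station Alpha: sample A, sample D | Station Beta: sample E, sample H, sample J, sample K, sample L, sample M, sample P]
10. Pilot goes back to Station Alpha alone.  [Station Alpha: sample A, sample D | Station Beta: sample E, sample H, sample J, sample K, sample L, sample M, sample P]
11. Pilot goes to Station Beta with sample A and sample D.  [Station Alpha: — | Station Beta: sample A, sample D, sample E, sample H, sample J, sample K, sample L, sample M, sample P]

11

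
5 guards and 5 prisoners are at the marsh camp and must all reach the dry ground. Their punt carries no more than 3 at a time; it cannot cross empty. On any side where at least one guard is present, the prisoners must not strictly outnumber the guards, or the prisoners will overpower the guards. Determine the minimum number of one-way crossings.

11

Counting alone: each trip to the dry ground takes at most 3 across and each return brings at least 1 back, so after t trips out (and t−1 returns) at most 3t − (t−1) of the 10 are across; that first reaches 10 at t = 5, so at least 9 crossings are needed.
The safety rule pushes this higher. Following every safe sequence of crossings, the most of the 10 that can be at the dry ground as the punt arrives there on crossing 9 is 9 — never all 10.
So no plan with fewer than 11 crossings exists, and this one achieves 11:
1. 2 prisoners → the dry ground.  (the marsh camp: 5G 3P; the dry ground: 0G 2P)
2. 1 prisoner ← the marsh camp.  (the marsh camp: 5G 4P; the dry ground: 0G 1P)
3. 3 prisoners → the dry ground.  (the marsh camp: 5G 1P; the dry ground: 0G 4P)
4. 1 prisoner ← the marsh camp.  (the marsh camp: 5G 2P; the dry ground: 0G 3P)
5. 3 guards → the dry ground.  (the marsh camp: 2G 2P; the dry ground: 3G 3P)
6. 1 guard and 1 prisoner ← the marsh camp.  (the marsh camp: 3G 3P; the dry ground: 2G 2P)
7. 3 guards → the dry ground.  (the marsh camp: 0G 3P; the dry ground: 5G 2P)
8. 1 prisoner ← the marsh camp.  (the marsh camp: 0G 4P; the dry ground: 5G 1P)
9. 2 prisoners → the dry ground.  (the marsh camp: 0G 2P; the dry ground: 5G 3P)
10. 1 prisoner ← the marsh camp.  (the marsh camp: 0G 3P; the dry ground: 5G 2P)
11. 3 prisoners → the dry ground.  (the marsh camp: 0G 0P; the dry ground: 5G 5P)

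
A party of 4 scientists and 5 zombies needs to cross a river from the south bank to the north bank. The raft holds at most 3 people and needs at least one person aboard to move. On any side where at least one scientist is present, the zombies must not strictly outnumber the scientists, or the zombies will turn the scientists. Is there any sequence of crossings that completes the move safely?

The zombies already outnumber the scientists at the south bank before anyone moves, so the starting position itself is disallowed.

No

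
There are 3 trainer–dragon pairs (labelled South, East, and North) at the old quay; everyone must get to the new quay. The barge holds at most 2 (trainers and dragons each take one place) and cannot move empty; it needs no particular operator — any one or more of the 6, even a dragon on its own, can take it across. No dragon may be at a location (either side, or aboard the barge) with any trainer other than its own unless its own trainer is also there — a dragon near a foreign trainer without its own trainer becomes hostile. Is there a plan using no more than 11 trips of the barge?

Yes — this plan uses 11 crossings (≤ 11):
1. dragon South and trainer South cross → the new quay.
2. trainer South crosses ← the old quay.
3. dragon East and dragon North cross → the new quay.
4. dragon South crosses ← the old quay.
5. trainer East and trainer North cross → the new quay.
6. dragon East and trainer East cross ← the old quay.
7. trainer East and trainer South cross → the new quay.
8. dragon North crosses ← the old quay.
9. dragon East and dragon South cross → the new quay.
10. trainer North crosses ← the old quay.
11. dragon North and trainer North cross → the new quay.

Yes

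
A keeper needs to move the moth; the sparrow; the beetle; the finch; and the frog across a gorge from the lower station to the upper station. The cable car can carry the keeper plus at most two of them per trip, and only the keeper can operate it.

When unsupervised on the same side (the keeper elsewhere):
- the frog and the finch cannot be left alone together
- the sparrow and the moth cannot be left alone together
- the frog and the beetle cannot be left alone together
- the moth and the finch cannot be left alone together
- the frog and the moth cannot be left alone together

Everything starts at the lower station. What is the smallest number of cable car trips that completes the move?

7

Counting alone: the keeper can take at most 2 across per trip to the upper station, so moving all 5 needs at least 3 loaded trips out, with a return between consecutive ones — at least 5 crossings.
The safety rule pushes this higher. Following every safe sequence of crossings, the most of the 5 that can be at the upper station as the cable car arrives there on crossing 5 is 4 — never all 5.
So no plan with fewer than 7 crossings exists, and this one achieves 7:
1. Keeper goes to the upper station with the frog and the moth.
2. Keeper goes back to the lower station with the moth.
3. Keeper goes to the upper station with the moth and the sparrow.
4. Keeper goes back to the lower station with the moth.
5. Keeper goes to the upper station with the beetle and the finch.
6. Keeper goes back to the lower station with the frog.
7. Keeper goes to the upper station with the frog and the moth.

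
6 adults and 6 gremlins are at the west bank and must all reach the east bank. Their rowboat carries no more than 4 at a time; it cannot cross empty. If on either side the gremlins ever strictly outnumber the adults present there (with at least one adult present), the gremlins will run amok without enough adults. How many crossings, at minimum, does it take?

Counting alone: each trip to the east bank takes at most 4 across and each return brings at least 1 back, so after t trips out (and t−1 returns) at most 4t − (t−1) of the 12 are across; that first reaches 12 at t = 4, so at least 7 crossings are needed.
The safety rule pushes this higher. Following every safe sequence of crossings, the most of the 12 that can be at the east bank as the rowboat arrives there on crossing 7 is 11 — never all 12.
So no plan with fewer than 9 crossings exists, and this one achieves 9:
1. 2 gremlins → the east bank.  (the west bank: 6A 4G; the east bank: 0A 2G)
2. 1 gremlin ← the west bank.  (the west bank: 6A 5G; the east bank: 0A 1G)
3. 4 gremlins → the east bank.  (the west bank: 6A 1G; the east bank: 0A 5G)
4. 1 gremlin ← the west bank.  (the west bank: 6A 2G; the east bank: 0A 4G)
5. 4 adults → the east bank.  (the west bank: 2A 2G; the east bank: 4A 4G)
6. 1 adult and 1 gremlin ← the west bank.  (the west bank: 3A 3G; the east bank: 3A 3G)
7. 2 adults and 2 gremlins → the east bank.  (the west bank: 1A 1G; the east bank: 5A 5G)
8. 1 adult and 1 gremlin ← the west bank.  (the west bank: 2A 2G; the east bank: 4A 4G)
9. 2 adults and 2 gremlins → the east bank.  (the west bank: 0A 0G; the east bank: 6A 6G)

9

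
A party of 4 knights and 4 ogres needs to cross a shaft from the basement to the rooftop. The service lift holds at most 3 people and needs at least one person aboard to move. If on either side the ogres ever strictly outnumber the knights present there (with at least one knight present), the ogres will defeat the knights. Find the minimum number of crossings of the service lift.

Counting alone: each trip to the rooftop takes at most 3 across and each return brings at least 1 back, so after t trips out (and t−1 returns) at most 3t − (t−1) of the 8 are across; that first reaches 8 at t = 4, so at least 7 crossings are needed.
The safety rule pushes this higher. Following every safe sequence of crossings, the most of the 8 that can be at the rooftop as the service lift arrives there on crossing 7 is 7 — never all 8.
So no plan with fewer than 9 crossings exists, and this one achieves 9:
1. 2 ogres → the rooftop.  (the basement: 4K 2O; the rooftop: 0K 2O)
2. 1 ogre ← the basement.  (the basement: 4K 3O; the rooftop: 0K 1O)
3. 3 ogres → the rooftop.  (the basement: 4K 0O; the rooftop: 0K 4O)
4. 1 ogre ← the basement.  (the basement: 4K 1O; the rooftop: 0K 3O)
5. 3 knights → the rooftop.  (the basement: 1K 1O; the rooftop: 3K 3O)
6. 1 knight and 1 ogre ← the basement.  (the basement: 2K 2O; the rooftop: 2K 2O)
7. 2 knights → the rooftop.  (the basement: 0K 2O; the rooftop: 4K 2O)
8. 1 ogre ← the basement.  (the basement: 0K 3O; the rooftop: 4K 1O)
9. 3 ogres → the rooftop.  (the basement: 0K 0O; the rooftop: 4K 4O)

9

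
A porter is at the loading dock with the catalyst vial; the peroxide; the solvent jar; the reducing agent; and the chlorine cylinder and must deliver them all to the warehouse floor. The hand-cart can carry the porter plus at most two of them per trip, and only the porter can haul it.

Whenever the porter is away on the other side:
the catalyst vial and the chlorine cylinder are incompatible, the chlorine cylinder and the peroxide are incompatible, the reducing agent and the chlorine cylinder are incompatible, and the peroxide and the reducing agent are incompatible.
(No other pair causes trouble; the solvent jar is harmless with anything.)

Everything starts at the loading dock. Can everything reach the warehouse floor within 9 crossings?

Yes — this plan uses 7 crossings (≤ 9):
1. Porter goes to the warehouse floor with the chlorine cylinder and the peroxide.
2. Porter goes back to the loading dock with the peroxide.
3. Porter goes to the warehouse floor with the catalyst vial and the peroxide.
4. Porter goes back to the loading dock with the chlorine cylinder.
5. Porter goes to the warehouse floor with the reducing agent and the solvent jar.
6. Porter goes back to the loading dock with the peroxide.
7. Porter goes to the warehouse floor with the chlorine cylinder and the peroxide.

Yes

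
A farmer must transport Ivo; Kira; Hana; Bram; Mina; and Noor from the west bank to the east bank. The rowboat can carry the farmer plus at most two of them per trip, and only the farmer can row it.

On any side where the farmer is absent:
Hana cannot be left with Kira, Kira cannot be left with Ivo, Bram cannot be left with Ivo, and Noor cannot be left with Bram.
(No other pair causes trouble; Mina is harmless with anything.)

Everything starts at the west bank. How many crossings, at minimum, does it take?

Counting alone: the farmer can take at most 2 across per trip to the east bank, so moving all 6 needs at least 3 loaded trips out, with a return between consecutive ones — at least 5 crossings.
The safety rule pushes this higher. Following every safe sequence of crossings, the most of the 6 that can be at the east bank as the rowboat arrives there on crossing 5 is 5 — never all 6.
So no plan with fewer than 7 crossings exists, and this one achieves 7:
1. Farmer goes to the east bank with Bram and Kira.
2. Farmer goes back to the west bank alone.
3. Farmer goes to the east bank with Hana and Ivo.
4. Farmer goes back to the west bank with Bram and Kira.
5. Farmer goes to the east bank with Mina and Noor.
6. Farmer goes back to the west bank alone.
7. Farmer goes to the east bank with Bram and Kira.

7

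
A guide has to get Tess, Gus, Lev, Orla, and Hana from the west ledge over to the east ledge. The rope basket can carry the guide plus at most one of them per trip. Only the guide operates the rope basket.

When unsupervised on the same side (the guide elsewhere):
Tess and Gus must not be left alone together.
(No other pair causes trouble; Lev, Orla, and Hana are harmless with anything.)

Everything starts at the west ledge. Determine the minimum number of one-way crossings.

Counting alone: the guide can take at most 1 across per trip to the east ledge, so moving all 5 needs at least 5 loaded trips out, with a return between consecutive ones — at least 9 crossings.
The plan below uses exactly 9 crossings, so it is optimal:
1. Guide goes to the east ledge with Tess.  [the west ledge: Gus, Hana, Lev, Orla | the east ledge: Tess]
2. Guide goes back to the west ledge alone.  [the west ledge: Gus, Hana, Lev, Orla | the east ledge: Tess]
3. Guide goes to the east ledge with Lev.  [the west ledge: Gus, Hana, Orla | the east ledge: Lev, Tess]
4. Guide goes back to the west ledge alone.  [the west ledge: Gus, Hana, Orla | the east ledge: Lev, Tess]
5. Guide goes to the east ledge with Orla.  [the west ledge: Gus, Hana | the east ledge: Lev, Orla, Tess]
6. Guide goes back to the west ledge alone.  [the west ledge: Gus, Hana | the east ledge: Lev, Orla, Tess]
7. Guide goes to the east ledge with Hana.  [the west ledge: Gus | the east ledge: Hana, Lev, Orla, Tess]
8. Guide goes back to the west ledge alone.  [the west ledge: Gus | the east ledge: Hana, Lev, Orla, Tess]
9. Guide goes to the east ledge with Gus.  [the west ledge: — | the east ledge: Gus, Hana, Lev, Orla, Tess]

9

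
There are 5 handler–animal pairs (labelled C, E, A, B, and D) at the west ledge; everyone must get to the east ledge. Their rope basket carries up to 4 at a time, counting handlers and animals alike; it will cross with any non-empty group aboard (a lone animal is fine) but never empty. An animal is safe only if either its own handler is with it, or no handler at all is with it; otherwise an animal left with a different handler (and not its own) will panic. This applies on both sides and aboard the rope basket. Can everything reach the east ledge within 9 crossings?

Yes — this plan uses 7 crossings (≤ 9):
1. animal C and handler C cross → the east ledge.
2. handler C crosses ← the west ledge.
3. animal A, animal B, animal D, and animal E cross → the east ledge.
4. animal C crosses ← the west ledge.
5. handler A, handler B, handler D, and handler E cross → the east ledge.
6. animal E and handler E cross ← the west ledge.
7. animal C, animal E, handler C, and handler E cross → the east ledge.

Yes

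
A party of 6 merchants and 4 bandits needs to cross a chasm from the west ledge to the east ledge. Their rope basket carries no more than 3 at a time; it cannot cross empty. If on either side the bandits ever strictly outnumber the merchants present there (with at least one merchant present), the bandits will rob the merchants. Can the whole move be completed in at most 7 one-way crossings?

No

Counting alone: each trip to the east ledge takes at most 3 across and each return brings at least 1 back, so after t trips out (and t−1 returns) at most 3t − (t−1) of the 10 are across; that first reaches 10 at t = 5, so at least 9 crossings are needed.
Since 7 < 9, 7 crossings cannot be enough. (The shortest complete plan in fact takes 9:)
1. 2 bandits → the east ledge.  (the west ledge: 6M 2B; the east ledge: 0M 2B)
2. 1 bandit ← the west ledge.  (the west ledge: 6M 3B; the east ledge: 0M 1B)
3. 3 bandits → the east ledge.  (the west ledge: 6M 0B; the east ledge: 0M 4B)
4. 1 bandit ← the west ledge.  (the west ledge: 6M 1B; the east ledge: 0M 3B)
5. 3 merchants → the east ledge.  (the west ledge: 3M 1B; the east ledge: 3M 3B)
6. 1 bandit ← the west ledge.  (the west ledge: 3M 2B; the east ledge: 3M 2B)
7. 1 merchant and 2 bandits → the east ledge.  (the west ledge: 2M 0B; the east ledge: 4M 4B)
8. 1 bandit ← the west ledge.  (the west ledge: 2M 1B; the east ledge: 4M 3B)
9. 2 merchants and 1 bandit → the east ledge.  (the west ledge: 0M 0B; the east ledge: 6M 4B)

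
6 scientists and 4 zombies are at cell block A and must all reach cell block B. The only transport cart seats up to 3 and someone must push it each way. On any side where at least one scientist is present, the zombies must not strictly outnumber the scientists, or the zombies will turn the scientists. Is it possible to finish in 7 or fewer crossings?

Counting alone: each trip to cell block B takes at most 3 across and each return brings at least 1 back, so after t trips out (and t−1 returns) at most 3t − (t−1) of the 10 are across; that first reaches 10 at t = 5, so at least 9 crossings are needed.
Since 7 < 9, 7 crossings cannot be enough. (The shortest complete plan in fact takes 9:)
1. 2 zombies → cell block B.  (cell block A: 6S 2Z; cell block B: 0S 2Z)
2. 1 zombie ← cell block A.  (cell block A: 6S 3Z; cell block B: 0S 1Z)
3. 3 zombies → cell block B.  (cell block A: 6S 0Z; cell block B: 0S 4Z)
4. 1 zombie ← cell block A.  (cell block A: 6S 1Z; cell block B: 0S 3Z)
5. 3 scientists → cell block B.  (cell block A: 3S 1Z; cell block B: 3S 3Z)
6. 1 zombie ← cell block A.  (cell block A: 3S 2Z; cell block B: 3S 2Z)
7. 1 scientist and 2 zombies → cell block B.  (cell block A: 2S 0Z; cell block B: 4S 4Z)
8. 1 zombie ← cell block A.  (cell block A: 2S 1Z; cell block B: 4S 3Z)
9. 2 scientists and 1 zombie → cell block B.  (cell block A: 0S 0Z; cell block B: 6S 4Z)

No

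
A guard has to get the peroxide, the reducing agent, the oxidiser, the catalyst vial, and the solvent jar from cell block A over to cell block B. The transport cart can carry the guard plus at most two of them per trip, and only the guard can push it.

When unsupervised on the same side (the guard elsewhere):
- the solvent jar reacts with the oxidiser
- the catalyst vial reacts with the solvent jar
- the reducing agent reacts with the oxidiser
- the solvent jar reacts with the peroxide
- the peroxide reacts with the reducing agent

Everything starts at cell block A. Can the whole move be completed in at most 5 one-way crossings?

Counting alone: the guard can take at most 2 across per trip to cell block B, so moving all 5 needs at least 3 loaded trips out, with a return between consecutive ones — at least 5 crossings.
The safety rule pushes this higher. Following every safe sequence of crossings, the most of the 5 that can be at cell block B as the transport cart arrives there on crossing 5 is 4 — never all 5.
So the move cannot be finished within 5 crossings. (The shortest complete plan takes 7:)
1. Guard goes to cell block B with the reducing agent and the solvent jar.  [cell block A: the catalyst vial, the oxidiser, the peroxide | cell block B: the reducing agent, the solvent jar]
2. Guard goes back to cell block A alone.  [cell block A: the catalyst vial, the oxidiser, the peroxide | cell block B: the reducing agent, the solvent jar]
3. Guard goes to cell block B with the peroxide.  [cell block A: the catalyst vial, the oxidiser | cell block B: the peroxide, the reducing agent, the solvent jar]
4. Guard goes back to cell block A with the reducing agent and the solvent jar.  [cell block A: the catalyst vial, the oxidiser, the reducing agent, the solvent jar | cell block B: the peroxide]
5. Guard goes to cell block B with the catalyst vial and the oxidiser.  [cell block A: the reducing agent, the solvent jar | cell block B: the catalyst vial, the oxidiser, the peroxide]
6. Guard goes back to cell block A alone.  [cell block A: the reducing agent, the solvent jar | cell block B: the catalyst vial, the oxidiser, the peroxide]
7. Guard goes to cell block B with the reducing agent and the solvent jar.  [cell block A: — | cell block B: the catalyst vial, the oxidiser, the peroxide, the reducing agent, the solvent jar]

No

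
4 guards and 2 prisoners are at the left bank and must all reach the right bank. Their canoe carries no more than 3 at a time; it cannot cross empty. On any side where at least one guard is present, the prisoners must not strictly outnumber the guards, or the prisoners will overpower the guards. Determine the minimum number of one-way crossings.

Counting alone: each trip to the right bank takes at most 3 across and each return brings at least 1 back, so after t trips out (and t−1 returns) at most 3t − (t−1) of the 6 are across; that first reaches 6 at t = 3, so at least 5 crossings are needed.
The plan below uses exactly 5 crossings, so it is optimal:
1. 2 prisoners → the right bank.  (the left bank: 4G 0P; the right bank: 0G 2P)
2. 1 prisoner ← the left bank.  (the left bank: 4G 1P; the right bank: 0G 1P)
3. 2 guards and 1 prisoner → the right bank.  (the left bank: 2G 0P; the right bank: 2G 2P)
4. 1 prisoner ← the left bank.  (the left bank: 2G 1P; the right bank: 2G 1P)
5. 2 guards and 1 prisoner → the right bank.  (the left bank: 0G 0P; the right bank: 4G 2P)

5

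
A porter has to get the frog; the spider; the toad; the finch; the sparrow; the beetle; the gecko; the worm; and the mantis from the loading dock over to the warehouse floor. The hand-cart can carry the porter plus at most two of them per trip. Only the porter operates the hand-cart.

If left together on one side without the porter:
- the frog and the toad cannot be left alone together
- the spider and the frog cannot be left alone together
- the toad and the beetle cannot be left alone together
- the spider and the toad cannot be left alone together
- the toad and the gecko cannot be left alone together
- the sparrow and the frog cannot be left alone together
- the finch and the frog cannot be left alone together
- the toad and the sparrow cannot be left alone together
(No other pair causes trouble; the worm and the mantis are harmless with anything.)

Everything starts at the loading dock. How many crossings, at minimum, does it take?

15

Counting alone: the porter can take at most 2 across per trip to the warehouse floor, so moving all 9 needs at least 5 loaded trips out, with a return between consecutive ones — at least 9 crossings.
The safety rule pushes this higher. Following every safe sequence of crossings, the most of the 9 that can be at the warehouse floor as the hand-cart arrives there on crossings 9, 11, 13 is 6, 7, 8 respectively — never all 9.
So no plan with fewer than 15 crossings exists, and this one achieves 15:
1. Porter goes to the warehouse floor with the frog and the toad.  [the loading dock: the beetle, the finch, the gecko, the mantis, the sparrow, the spider, the worm | the warehouse floor: the frog, the toad]
2. Porter goes back to the loading dock with the frog.  [the loading dock: the beetle, the finch, the frog, the gecko, the mantis, the sparrow, the spider, the worm | the warehouse floor: the toad]
3. Porter goes to the warehouse floor with the finch and the frog.  [the loading dock: the beetle, the gecko, the mantis, the sparrow, the spider, the worm | the warehouse floor: the finch, the frog, the toad]
4. Porter goes back to the loading dock with the frog.  [the loading dock: the beetle, the frog, the gecko, the mantis, the sparrow, the spider, the worm | the warehouse floor: the finch, the toad]
5. Porter goes to the warehouse floor with the frog and the worm.  [the loading dock: the beetle, the gecko, the mantis, the sparrow, the spider | the warehouse floor: the finch, the frog, the toad, the worm]
6. Porter goes back to the loading dock with the frog.  [the loading dock: the beetle, the frog, the gecko, the mantis, the sparrow, the spider | the warehouse floor: the finch, the toad, the worm]
7. Porter goes to the warehouse floor with the frog and the mantis.  [the loading dock: the beetle, the gecko, the sparrow, the spider | the warehouse floor: the finch, the frog, the mantis, the toad, the worm]
8. Porter goes back to the loading dock with the frog.  [the loading dock: the beetle, the frog, the gecko, the sparrow, the spider | the warehouse floor: the finch, the mantis, the toad, the worm]
9. Porter goes to the warehouse floor with the sparrow and the spider.  [the loading dock: the beetle, the frog, the gecko | the warehouse floor: the finch, the mantis, the sparrow, the spider, the toad, the worm]
10. Porter goes back to the loading dock with the toad.  [the loading dock: the beetle, the frog, the gecko, the toad | the warehouse floor: the finch, the mantis, the sparrow, the spider, the worm]
11. Porter goes to the warehouse floor with the beetle and the toad.  [the loading dock: the frog, the gecko | the warehouse floor: the beetle, the finch, the mantis, the sparrow, the spider, the toad, the worm]
12. Porter goes back to the loading dock with the toad.  [the loading dock: the frog, the gecko, the toad | the warehouse floor: the beetle, the finch, the mantis, the sparrow, the spider, the worm]
13. Porter goes to the warehouse floor with the frog and the gecko.  [the loading dock: the toad | the warehouse floor: the beetle, the finch, the frog, the gecko, the mantis, the sparrow, the spider, the worm]
14. Porter goes back to the loading dock with the frog.  [the loading dock: the frog, the toad | the warehouse floor: the beetle, the finch, the gecko, the mantis, the sparrow, the spider, the worm]
15. Porter goes to the warehouse floor with the frog and the toad.  [the loading dock: — | the warehouse floor: the beetle, the finch, the frog, the gecko, the mantis, the sparrow, the spider, the toad, the worm]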